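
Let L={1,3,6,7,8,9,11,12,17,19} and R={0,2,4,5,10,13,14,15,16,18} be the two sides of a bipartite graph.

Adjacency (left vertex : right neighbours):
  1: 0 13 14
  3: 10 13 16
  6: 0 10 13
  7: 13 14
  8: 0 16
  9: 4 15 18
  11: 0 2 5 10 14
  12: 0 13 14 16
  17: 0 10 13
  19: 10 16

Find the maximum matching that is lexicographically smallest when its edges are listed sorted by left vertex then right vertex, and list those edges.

Lex-smallest maximum matching: {(1,0), (3,10), (6,13), (7,14), (8,16), (9,4), (11,2)}

|M| = 7 (so the lex-smallest maximum matching has 7 edges)
process left vertices in ascending order; for each, take the smallest-labelled available neighbour that still permits 7 edges overall, or leave it unmatched if none does
lex-smallest matching: {1-0, 3-10, 6-13, 7-14, 8-16, 9-4, 11-2}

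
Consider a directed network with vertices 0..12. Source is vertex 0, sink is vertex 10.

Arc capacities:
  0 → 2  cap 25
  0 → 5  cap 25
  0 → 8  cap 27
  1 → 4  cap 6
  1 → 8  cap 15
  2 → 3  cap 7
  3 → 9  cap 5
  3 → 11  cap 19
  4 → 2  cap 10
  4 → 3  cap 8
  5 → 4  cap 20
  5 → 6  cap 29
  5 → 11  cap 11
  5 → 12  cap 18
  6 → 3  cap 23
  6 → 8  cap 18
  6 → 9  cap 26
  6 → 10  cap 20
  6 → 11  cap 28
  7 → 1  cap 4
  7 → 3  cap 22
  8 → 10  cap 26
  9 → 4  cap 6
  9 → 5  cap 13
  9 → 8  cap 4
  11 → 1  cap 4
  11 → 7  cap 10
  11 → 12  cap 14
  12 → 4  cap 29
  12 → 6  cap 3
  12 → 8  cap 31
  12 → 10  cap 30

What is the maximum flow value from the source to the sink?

Maximum flow value: 58

augment #1: 0→8→10 bottleneck 26, total now 26
augment #2: 0→5→6→10 bottleneck 20, total now 46
augment #3: 0→5→12→10 bottleneck 5, total now 51
augment #4: 0→2→3→11→12→10 bottleneck 7, total now 58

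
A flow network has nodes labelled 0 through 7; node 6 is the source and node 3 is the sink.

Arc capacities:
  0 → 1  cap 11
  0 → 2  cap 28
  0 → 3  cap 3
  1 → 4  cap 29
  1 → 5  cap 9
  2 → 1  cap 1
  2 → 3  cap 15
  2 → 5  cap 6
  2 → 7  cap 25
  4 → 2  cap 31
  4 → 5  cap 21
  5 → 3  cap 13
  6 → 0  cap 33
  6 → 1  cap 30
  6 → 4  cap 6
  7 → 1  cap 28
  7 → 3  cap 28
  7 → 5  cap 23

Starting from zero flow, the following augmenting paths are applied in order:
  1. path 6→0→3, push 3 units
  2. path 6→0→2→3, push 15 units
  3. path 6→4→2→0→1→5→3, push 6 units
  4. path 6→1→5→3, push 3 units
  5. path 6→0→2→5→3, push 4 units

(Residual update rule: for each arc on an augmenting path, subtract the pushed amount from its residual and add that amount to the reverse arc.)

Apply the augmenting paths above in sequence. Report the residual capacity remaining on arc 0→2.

after path 1 (6→0→3, push 3): res(0,2)=28
after path 2 (6→0→2→3, push 15): res(0,2)=13
after path 3 (6→4→2→0→1→5→3, push 6): res(0,2)=19
after path 4 (6→1→5→3, push 3): res(0,2)=19
after path 5 (6→0→2→5→3, push 4): res(0,2)=15

Residual capacity of (0,2): 15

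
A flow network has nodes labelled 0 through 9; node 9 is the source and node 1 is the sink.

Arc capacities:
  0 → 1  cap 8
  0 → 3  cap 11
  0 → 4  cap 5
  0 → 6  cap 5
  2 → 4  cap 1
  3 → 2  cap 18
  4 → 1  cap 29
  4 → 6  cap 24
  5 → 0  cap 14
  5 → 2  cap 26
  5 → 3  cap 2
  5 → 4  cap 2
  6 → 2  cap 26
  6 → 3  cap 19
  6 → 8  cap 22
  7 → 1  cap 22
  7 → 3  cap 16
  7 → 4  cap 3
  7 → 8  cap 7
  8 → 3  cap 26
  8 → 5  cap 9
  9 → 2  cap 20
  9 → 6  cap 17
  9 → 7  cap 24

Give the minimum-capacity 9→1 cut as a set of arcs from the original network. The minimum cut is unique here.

augment #1: 9→7→1 push 22
augment #2: 9→2→4→1 push 1
augment #3: 9→7→4→1 push 2
augment #4: 9→6→8→5→0→1 push 8
augment #5: 9→6→8→5→4→1 push 1
max flow = 34; residual-reachable set from 9 gives S-side
cut edges (S→T): {(2,4), (8,5), (9,7)} total cap 34

Min-cut arcs: {(2,4), (8,5), (9,7)} (total capacity 34)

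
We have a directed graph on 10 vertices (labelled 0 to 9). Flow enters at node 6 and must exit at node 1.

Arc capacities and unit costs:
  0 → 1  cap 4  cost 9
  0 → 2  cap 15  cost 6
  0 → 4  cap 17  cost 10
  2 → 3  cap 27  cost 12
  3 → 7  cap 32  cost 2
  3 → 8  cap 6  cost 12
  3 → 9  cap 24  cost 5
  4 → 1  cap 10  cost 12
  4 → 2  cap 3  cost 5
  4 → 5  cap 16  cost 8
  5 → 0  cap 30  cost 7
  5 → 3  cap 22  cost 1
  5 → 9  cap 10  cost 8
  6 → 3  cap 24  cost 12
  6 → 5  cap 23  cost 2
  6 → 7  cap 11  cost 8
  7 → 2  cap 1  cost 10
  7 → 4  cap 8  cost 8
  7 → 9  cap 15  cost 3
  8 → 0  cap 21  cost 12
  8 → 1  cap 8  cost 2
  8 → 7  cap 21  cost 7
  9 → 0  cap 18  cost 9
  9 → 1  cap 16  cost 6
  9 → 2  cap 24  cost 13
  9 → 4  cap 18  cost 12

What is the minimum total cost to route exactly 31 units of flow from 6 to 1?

shortest-cost path #1: 6→5→3→9→1 push 16 @ unit cost 14 (adds 224)
shortest-cost path #2: 6→5→3→8→1 push 6 @ unit cost 17 (adds 102)
shortest-cost path #3: 6→5→0→1 push 1 @ unit cost 18 (adds 18)
shortest-cost path #4: 6→7→9→3→5→0→1 push 3 @ unit cost 21 (adds 63)
shortest-cost path #5: 6→7→4→1 push 5 @ unit cost 28 (adds 140)
total cost = 547

Minimum cost for 31 units: 547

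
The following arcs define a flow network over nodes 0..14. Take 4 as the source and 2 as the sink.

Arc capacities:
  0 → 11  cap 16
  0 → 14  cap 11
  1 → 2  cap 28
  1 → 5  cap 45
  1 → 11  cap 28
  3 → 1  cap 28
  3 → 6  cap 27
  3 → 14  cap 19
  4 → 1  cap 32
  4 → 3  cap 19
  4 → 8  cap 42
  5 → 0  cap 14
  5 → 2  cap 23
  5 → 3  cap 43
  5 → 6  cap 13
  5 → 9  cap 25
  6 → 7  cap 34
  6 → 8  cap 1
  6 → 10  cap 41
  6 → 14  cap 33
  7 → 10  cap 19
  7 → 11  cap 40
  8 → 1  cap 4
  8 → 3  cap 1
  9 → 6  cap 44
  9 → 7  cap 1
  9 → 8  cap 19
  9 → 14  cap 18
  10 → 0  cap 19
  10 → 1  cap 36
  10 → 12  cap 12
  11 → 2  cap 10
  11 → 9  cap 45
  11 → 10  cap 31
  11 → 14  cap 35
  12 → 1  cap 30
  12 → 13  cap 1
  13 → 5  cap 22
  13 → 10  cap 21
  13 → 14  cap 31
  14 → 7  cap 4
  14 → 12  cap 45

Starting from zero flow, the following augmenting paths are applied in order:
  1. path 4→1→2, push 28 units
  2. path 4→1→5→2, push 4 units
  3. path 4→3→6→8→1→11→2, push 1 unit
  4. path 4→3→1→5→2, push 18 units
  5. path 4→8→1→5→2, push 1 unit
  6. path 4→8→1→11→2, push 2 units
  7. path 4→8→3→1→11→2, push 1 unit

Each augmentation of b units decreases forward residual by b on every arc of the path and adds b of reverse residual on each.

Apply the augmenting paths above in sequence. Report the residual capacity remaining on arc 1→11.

Residual capacity of (1,11): 24

after path 1 (4→1→2, push 28): res(1,11)=28
after path 2 (4→1→5→2, push 4): res(1,11)=28
after path 3 (4→3→6→8→1→11→2, push 1): res(1,11)=27
after path 4 (4→3→1→5→2, push 18): res(1,11)=27
after path 5 (4→8→1→5→2, push 1): res(1,11)=27
after path 6 (4→8→1→11→2, push 2): res(1,11)=25
after path 7 (4→8→3→1→11→2, push 1): res(1,11)=24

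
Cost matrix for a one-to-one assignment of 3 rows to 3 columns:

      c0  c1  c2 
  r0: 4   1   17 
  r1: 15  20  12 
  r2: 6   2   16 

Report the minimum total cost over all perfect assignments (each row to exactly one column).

optimal assignment: row0→col0 (cost 4), row1→col2 (cost 12), row2→col1 (cost 2)
total = 4 + 12 + 2 = 18

Minimum assignment cost: 18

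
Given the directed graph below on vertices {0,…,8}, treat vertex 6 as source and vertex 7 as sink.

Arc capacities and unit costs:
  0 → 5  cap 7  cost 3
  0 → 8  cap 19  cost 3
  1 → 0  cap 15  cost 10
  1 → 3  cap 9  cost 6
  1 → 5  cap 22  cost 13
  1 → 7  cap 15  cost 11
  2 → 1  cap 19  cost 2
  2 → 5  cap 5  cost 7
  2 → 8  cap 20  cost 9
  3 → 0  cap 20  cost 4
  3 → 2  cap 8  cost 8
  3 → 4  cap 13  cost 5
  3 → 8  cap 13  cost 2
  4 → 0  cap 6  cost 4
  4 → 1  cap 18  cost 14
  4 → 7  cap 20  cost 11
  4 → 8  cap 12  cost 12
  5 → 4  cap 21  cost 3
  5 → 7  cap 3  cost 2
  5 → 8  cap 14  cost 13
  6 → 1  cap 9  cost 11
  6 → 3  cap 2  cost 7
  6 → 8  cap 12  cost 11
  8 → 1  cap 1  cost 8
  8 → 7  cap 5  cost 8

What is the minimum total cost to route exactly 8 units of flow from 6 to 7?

shortest-cost path #1: 6→3→0→5→7 push 2 @ unit cost 16 (adds 32)
shortest-cost path #2: 6→8→7 push 5 @ unit cost 19 (adds 95)
shortest-cost path #3: 6→1→7 push 1 @ unit cost 22 (adds 22)
total cost = 149

Minimum cost for 8 units: 149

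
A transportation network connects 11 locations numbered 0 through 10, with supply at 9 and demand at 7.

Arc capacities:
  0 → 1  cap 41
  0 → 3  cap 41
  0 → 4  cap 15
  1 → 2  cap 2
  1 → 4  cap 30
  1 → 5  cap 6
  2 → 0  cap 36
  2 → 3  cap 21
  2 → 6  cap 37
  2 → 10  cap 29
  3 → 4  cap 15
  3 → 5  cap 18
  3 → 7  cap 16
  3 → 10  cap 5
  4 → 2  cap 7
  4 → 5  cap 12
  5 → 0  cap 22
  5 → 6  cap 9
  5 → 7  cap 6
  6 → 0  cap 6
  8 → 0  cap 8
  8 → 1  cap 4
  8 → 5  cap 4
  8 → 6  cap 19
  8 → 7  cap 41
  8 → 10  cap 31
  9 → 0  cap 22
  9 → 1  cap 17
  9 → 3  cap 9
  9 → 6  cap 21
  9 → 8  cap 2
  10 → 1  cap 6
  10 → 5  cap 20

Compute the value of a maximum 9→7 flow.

augment #1: 9→3→7 bottleneck 9, total now 9
augment #2: 9→8→7 bottleneck 2, total now 11
augment #3: 9→0→3→7 bottleneck 7, total now 18
augment #4: 9→1→5→7 bottleneck 6, total now 24

Maximum flow value: 24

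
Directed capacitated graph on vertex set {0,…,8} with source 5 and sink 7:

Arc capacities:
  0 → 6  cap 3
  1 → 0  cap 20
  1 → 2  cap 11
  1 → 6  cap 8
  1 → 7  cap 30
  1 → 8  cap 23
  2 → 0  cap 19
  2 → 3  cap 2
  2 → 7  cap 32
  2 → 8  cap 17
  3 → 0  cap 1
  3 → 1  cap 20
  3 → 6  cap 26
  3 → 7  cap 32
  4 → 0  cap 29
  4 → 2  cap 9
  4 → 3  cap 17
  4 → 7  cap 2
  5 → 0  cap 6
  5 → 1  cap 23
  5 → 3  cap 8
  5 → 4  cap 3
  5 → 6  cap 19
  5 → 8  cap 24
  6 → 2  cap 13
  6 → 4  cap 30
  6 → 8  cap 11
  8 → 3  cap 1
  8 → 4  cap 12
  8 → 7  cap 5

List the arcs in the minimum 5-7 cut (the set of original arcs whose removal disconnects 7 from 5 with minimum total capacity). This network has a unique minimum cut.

augment #1: 5→1→7 push 23
augment #2: 5→3→7 push 8
augment #3: 5→4→7 push 2
augment #4: 5→8→7 push 5
augment #5: 5→4→2→7 push 1
augment #6: 5→6→2→7 push 13
augment #7: 5→8→3→7 push 1
augment #8: 5→6→4→2→7 push 6
augment #9: 5→8→4→2→7 push 2
augment #10: 5→8→4→3→7 push 10
augment #11: 5→0→6→4→3→7 push 3
max flow = 74; residual-reachable set from 5 gives S-side
cut edges (S→T): {(0,6), (5,1), (5,3), (5,4), (5,6), (8,3), (8,4), (8,7)} total cap 74

Min-cut arcs: {(0,6), (5,1), (5,3), (5,4), (5,6), (8,3), (8,4), (8,7)} (total capacity 74)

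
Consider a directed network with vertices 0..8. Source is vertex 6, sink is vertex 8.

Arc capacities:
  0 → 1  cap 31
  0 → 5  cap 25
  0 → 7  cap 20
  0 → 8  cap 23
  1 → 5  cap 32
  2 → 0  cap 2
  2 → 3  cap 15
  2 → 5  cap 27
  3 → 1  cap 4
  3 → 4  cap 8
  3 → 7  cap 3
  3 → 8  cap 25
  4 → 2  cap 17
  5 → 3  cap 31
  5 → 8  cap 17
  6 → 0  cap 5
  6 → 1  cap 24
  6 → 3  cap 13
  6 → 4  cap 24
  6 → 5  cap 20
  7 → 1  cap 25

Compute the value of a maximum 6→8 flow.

augment #1: 6→0→8 bottleneck 5, total now 5
augment #2: 6→3→8 bottleneck 13, total now 18
augment #3: 6→5→8 bottleneck 17, total now 35
augment #4: 6→5→3→8 bottleneck 3, total now 38
augment #5: 6→1→5→3→8 bottleneck 9, total now 47
augment #6: 6→4→2→0→8 bottleneck 2, total now 49

Maximum flow value: 49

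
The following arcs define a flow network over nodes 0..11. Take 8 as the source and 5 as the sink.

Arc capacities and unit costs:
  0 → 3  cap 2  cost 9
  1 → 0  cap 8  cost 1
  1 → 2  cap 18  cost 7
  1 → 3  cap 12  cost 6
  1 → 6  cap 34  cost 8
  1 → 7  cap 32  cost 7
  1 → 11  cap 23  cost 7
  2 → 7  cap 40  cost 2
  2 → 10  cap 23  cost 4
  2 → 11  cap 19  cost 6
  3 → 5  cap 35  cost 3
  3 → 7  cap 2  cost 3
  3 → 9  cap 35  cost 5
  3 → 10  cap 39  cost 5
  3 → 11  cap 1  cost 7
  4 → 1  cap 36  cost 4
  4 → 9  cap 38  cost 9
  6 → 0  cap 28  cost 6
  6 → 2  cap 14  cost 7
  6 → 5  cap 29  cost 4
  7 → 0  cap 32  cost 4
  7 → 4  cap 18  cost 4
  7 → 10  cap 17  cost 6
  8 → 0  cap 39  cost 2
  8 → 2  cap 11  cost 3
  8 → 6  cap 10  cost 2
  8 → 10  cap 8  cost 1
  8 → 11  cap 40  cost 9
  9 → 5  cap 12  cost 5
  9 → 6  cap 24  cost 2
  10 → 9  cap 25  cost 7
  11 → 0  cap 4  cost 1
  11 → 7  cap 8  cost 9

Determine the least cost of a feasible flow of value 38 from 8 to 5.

Minimum cost for 38 units: 653

shortest-cost path #1: 8→6→5 push 10 @ unit cost 6 (adds 60)
shortest-cost path #2: 8→10→9→5 push 8 @ unit cost 13 (adds 104)
shortest-cost path #3: 8→0→3→5 push 2 @ unit cost 14 (adds 28)
shortest-cost path #4: 8→2→10→9→5 push 4 @ unit cost 19 (adds 76)
shortest-cost path #5: 8→2→10→9→6→5 push 7 @ unit cost 20 (adds 140)
shortest-cost path #6: 8→11→7→4→1→3→5 push 7 @ unit cost 35 (adds 245)
total cost = 653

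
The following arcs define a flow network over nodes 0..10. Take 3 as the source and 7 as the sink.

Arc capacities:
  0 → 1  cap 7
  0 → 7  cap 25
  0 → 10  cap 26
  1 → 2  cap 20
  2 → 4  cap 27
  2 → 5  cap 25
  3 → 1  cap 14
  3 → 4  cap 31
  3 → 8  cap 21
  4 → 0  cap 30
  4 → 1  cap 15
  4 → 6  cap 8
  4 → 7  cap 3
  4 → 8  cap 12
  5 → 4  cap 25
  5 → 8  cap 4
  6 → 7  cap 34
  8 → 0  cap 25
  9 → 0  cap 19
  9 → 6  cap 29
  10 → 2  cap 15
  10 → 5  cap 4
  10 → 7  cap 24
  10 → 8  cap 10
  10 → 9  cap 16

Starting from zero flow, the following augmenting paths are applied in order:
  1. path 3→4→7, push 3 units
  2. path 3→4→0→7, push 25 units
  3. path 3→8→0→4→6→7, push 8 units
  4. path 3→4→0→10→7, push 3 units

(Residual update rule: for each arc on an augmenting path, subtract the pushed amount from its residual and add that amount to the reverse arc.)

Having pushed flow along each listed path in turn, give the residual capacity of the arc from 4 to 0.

after path 1 (3→4→7, push 3): res(4,0)=30
after path 2 (3→4→0→7, push 25): res(4,0)=5
after path 3 (3→8→0→4→6→7, push 8): res(4,0)=13
after path 4 (3→4→0→10→7, push 3): res(4,0)=10

Residual capacity of (4,0): 10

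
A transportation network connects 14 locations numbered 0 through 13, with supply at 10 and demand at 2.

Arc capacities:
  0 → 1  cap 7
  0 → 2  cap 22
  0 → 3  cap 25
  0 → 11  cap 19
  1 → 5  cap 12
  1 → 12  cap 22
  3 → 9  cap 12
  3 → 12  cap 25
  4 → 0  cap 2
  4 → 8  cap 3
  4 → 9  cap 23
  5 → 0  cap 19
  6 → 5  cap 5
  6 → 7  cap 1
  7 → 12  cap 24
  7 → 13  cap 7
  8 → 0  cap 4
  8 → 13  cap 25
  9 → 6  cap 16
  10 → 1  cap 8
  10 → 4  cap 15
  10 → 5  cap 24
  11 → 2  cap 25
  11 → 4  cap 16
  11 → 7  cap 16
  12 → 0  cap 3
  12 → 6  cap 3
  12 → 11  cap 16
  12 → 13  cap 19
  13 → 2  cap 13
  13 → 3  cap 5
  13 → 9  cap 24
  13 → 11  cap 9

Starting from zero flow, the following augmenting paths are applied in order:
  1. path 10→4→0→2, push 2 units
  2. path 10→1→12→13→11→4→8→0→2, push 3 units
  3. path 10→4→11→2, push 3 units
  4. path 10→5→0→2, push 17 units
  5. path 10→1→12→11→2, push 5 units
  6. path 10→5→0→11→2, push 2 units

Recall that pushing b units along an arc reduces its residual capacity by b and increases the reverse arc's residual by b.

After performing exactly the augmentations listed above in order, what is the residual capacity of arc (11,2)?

after path 1 (10→4→0→2, push 2): res(11,2)=25
after path 2 (10→1→12→13→11→4→8→0→2, push 3): res(11,2)=25
after path 3 (10→4→11→2, push 3): res(11,2)=22
after path 4 (10→5→0→2, push 17): res(11,2)=22
after path 5 (10→1→12→11→2, push 5): res(11,2)=17
after path 6 (10→5→0→11→2, push 2): res(11,2)=15

Residual capacity of (11,2): 15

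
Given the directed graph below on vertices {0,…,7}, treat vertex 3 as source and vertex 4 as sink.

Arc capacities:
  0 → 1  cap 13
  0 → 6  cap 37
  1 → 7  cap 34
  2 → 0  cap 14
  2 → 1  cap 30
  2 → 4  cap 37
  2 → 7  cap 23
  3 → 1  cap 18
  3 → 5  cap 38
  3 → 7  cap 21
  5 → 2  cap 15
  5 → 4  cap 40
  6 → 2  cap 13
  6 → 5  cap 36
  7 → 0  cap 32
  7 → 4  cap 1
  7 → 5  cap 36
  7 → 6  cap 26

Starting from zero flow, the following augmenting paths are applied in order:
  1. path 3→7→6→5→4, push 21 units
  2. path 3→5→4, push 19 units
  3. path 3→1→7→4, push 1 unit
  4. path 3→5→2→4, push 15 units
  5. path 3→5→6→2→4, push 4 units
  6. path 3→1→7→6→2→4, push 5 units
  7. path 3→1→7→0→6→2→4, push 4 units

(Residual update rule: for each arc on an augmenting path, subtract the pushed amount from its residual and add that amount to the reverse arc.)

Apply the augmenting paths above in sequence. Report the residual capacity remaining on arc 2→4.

after path 1 (3→7→6→5→4, push 21): res(2,4)=37
after path 2 (3→5→4, push 19): res(2,4)=37
after path 3 (3→1→7→4, push 1): res(2,4)=37
after path 4 (3→5→2→4, push 15): res(2,4)=22
after path 5 (3→5→6→2→4, push 4): res(2,4)=18
after path 6 (3→1→7→6→2→4, push 5): res(2,4)=13
after path 7 (3→1→7→0→6→2→4, push 4): res(2,4)=9

Residual capacity of (2,4): 9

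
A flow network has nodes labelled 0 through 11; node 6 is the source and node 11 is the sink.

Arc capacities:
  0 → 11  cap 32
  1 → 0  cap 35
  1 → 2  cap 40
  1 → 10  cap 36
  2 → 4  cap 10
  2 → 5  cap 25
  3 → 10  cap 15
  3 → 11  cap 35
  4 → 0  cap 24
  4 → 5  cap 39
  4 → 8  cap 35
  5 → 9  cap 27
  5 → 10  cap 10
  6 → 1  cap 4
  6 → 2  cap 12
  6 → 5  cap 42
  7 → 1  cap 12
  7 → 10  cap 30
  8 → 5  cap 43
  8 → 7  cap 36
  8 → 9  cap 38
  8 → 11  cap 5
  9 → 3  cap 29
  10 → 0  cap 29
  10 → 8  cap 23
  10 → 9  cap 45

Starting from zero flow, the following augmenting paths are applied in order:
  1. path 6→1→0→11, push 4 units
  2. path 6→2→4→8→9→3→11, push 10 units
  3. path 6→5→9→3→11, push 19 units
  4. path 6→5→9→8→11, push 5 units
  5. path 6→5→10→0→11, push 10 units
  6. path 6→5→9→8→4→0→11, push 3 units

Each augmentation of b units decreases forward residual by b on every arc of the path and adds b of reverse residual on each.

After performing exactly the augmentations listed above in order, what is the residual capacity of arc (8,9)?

after path 1 (6→1→0→11, push 4): res(8,9)=38
after path 2 (6→2→4→8→9→3→11, push 10): res(8,9)=28
after path 3 (6→5→9→3→11, push 19): res(8,9)=28
after path 4 (6→5→9→8→11, push 5): res(8,9)=33
after path 5 (6→5→10→0→11, push 10): res(8,9)=33
after path 6 (6→5→9→8→4→0→11, push 3): res(8,9)=36

Residual capacity of (8,9): 36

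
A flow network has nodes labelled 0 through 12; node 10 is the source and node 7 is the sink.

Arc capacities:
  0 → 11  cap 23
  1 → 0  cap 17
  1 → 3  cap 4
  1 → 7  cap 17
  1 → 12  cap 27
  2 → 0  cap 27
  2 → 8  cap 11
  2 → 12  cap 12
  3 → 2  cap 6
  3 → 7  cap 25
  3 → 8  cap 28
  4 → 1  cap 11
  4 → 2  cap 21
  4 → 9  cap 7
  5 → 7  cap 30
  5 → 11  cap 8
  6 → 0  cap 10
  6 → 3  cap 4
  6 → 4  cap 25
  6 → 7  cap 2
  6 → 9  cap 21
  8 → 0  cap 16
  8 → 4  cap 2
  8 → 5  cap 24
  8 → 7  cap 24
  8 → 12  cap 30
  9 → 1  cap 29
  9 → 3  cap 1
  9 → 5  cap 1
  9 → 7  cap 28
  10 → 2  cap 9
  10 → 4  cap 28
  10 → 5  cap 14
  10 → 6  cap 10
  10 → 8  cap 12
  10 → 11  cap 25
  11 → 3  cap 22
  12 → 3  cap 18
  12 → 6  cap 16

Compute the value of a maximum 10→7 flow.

Maximum flow value: 95

augment #1: 10→5→7 bottleneck 14, total now 14
augment #2: 10→6→7 bottleneck 2, total now 16
augment #3: 10→8→7 bottleneck 12, total now 28
augment #4: 10→2→8→7 bottleneck 9, total now 37
augment #5: 10→4→1→7 bottleneck 11, total now 48
augment #6: 10→4→9→7 bottleneck 7, total now 55
augment #7: 10→6→3→7 bottleneck 4, total now 59
augment #8: 10→6→9→7 bottleneck 4, total now 63
augment #9: 10→11→3→7 bottleneck 21, total now 84
augment #10: 10→4→2→8→7 bottleneck 2, total now 86
augment #11: 10→11→3→8→7 bottleneck 1, total now 87
augment #12: 10→4→2→12→6→9→7 bottleneck 8, total now 95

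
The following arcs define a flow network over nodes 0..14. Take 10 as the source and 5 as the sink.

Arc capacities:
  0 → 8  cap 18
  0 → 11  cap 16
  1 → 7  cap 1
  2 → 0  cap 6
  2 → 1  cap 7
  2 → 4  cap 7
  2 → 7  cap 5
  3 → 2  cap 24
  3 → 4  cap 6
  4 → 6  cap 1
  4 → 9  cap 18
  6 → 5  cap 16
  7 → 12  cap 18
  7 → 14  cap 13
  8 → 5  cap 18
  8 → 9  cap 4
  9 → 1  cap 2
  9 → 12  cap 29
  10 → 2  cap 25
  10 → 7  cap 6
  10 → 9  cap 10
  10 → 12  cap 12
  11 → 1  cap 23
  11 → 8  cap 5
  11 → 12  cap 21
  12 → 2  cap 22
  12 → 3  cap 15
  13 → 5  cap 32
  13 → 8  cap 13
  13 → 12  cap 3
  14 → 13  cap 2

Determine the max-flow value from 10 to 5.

augment #1: 10→2→0→8→5 bottleneck 6, total now 6
augment #2: 10→2→4→6→5 bottleneck 1, total now 7
augment #3: 10→7→14→13→5 bottleneck 2, total now 9

Maximum flow value: 9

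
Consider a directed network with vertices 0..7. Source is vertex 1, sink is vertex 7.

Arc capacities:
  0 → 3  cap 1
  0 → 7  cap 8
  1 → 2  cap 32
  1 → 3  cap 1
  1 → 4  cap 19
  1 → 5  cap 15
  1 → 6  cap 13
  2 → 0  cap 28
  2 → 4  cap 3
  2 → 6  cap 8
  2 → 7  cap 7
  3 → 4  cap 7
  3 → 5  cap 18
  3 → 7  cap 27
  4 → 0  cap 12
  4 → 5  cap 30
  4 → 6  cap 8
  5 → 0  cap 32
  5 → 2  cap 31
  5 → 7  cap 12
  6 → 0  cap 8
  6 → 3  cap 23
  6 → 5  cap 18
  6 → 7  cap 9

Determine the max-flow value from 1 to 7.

Maximum flow value: 58

augment #1: 1→2→7 bottleneck 7, total now 7
augment #2: 1→3→7 bottleneck 1, total now 8
augment #3: 1→5→7 bottleneck 12, total now 20
augment #4: 1→6→7 bottleneck 9, total now 29
augment #5: 1→2→0→7 bottleneck 8, total now 37
augment #6: 1→6→3→7 bottleneck 4, total now 41
augment #7: 1→2→0→3→7 bottleneck 1, total now 42
augment #8: 1→2→6→3→7 bottleneck 8, total now 50
augment #9: 1→4→6→3→7 bottleneck 8, total now 58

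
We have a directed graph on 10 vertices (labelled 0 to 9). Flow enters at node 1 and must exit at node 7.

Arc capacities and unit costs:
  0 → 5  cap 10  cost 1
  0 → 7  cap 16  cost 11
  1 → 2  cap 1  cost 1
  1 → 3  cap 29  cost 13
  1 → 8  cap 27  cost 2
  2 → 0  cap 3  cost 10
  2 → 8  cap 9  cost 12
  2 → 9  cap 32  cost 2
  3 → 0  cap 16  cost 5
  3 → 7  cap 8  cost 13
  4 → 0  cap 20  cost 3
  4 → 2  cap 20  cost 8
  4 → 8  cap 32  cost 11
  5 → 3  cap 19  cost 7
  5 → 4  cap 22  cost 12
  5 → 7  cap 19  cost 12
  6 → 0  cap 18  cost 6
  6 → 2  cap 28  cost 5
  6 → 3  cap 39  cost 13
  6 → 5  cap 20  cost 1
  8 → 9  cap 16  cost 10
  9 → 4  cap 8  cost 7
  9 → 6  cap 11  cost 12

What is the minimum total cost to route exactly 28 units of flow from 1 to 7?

Minimum cost for 28 units: 801

shortest-cost path #1: 1→2→0→7 push 1 @ unit cost 22 (adds 22)
shortest-cost path #2: 1→3→7 push 8 @ unit cost 26 (adds 208)
shortest-cost path #3: 1→3→0→7 push 15 @ unit cost 29 (adds 435)
shortest-cost path #4: 1→3→0→5→7 push 1 @ unit cost 31 (adds 31)
shortest-cost path #5: 1→8→9→4→0→5→7 push 3 @ unit cost 35 (adds 105)
total cost = 801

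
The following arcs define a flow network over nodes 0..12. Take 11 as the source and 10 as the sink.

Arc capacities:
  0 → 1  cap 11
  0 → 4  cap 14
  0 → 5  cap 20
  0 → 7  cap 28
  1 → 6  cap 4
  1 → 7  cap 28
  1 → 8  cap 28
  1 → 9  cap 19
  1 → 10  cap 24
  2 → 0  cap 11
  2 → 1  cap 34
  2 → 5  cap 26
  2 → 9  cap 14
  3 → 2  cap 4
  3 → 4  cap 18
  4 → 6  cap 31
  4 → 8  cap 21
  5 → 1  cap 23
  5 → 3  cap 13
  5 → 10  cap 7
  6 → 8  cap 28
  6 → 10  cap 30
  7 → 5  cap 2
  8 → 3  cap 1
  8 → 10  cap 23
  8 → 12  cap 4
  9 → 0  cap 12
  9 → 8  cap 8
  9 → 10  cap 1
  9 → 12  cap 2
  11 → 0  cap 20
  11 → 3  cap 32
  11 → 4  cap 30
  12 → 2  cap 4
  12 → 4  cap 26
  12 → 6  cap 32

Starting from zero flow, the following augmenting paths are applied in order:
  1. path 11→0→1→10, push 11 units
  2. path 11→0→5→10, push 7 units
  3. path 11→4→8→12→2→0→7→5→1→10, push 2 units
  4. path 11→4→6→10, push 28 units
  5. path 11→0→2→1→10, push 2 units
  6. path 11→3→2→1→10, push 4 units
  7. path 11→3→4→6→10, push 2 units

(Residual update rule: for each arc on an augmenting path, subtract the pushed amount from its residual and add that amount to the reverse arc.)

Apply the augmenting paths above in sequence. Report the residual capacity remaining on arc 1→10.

Residual capacity of (1,10): 5

after path 1 (11→0→1→10, push 11): res(1,10)=13
after path 2 (11→0→5→10, push 7): res(1,10)=13
after path 3 (11→4→8→12→2→0→7→5→1→10, push 2): res(1,10)=11
after path 4 (11→4→6→10, push 28): res(1,10)=11
after path 5 (11→0→2→1→10, push 2): res(1,10)=9
after path 6 (11→3→2→1→10, push 4): res(1,10)=5
after path 7 (11→3→4→6→10, push 2): res(1,10)=5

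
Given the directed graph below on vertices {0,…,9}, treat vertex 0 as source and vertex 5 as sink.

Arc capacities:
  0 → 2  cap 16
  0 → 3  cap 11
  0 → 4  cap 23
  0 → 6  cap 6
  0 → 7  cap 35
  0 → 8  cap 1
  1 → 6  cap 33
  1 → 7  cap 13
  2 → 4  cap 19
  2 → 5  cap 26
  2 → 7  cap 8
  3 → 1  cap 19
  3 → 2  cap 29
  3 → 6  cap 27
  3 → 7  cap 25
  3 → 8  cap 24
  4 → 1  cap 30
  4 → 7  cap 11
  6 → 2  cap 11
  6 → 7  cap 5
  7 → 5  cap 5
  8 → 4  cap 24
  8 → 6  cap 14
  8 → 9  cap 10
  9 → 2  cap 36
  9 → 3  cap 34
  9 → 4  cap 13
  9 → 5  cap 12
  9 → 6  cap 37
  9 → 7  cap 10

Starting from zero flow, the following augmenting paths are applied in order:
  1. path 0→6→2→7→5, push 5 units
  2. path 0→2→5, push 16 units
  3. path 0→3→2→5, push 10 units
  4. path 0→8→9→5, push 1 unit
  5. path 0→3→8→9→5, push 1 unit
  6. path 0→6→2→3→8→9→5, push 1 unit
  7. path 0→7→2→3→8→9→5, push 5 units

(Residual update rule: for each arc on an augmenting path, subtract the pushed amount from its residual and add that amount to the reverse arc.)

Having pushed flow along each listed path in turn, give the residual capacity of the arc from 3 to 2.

Residual capacity of (3,2): 25

after path 1 (0→6→2→7→5, push 5): res(3,2)=29
after path 2 (0→2→5, push 16): res(3,2)=29
after path 3 (0→3→2→5, push 10): res(3,2)=19
after path 4 (0→8→9→5, push 1): res(3,2)=19
after path 5 (0→3→8→9→5, push 1): res(3,2)=19
after path 6 (0→6→2→3→8→9→5, push 1): res(3,2)=20
after path 7 (0→7→2→3→8→9→5, push 5): res(3,2)=25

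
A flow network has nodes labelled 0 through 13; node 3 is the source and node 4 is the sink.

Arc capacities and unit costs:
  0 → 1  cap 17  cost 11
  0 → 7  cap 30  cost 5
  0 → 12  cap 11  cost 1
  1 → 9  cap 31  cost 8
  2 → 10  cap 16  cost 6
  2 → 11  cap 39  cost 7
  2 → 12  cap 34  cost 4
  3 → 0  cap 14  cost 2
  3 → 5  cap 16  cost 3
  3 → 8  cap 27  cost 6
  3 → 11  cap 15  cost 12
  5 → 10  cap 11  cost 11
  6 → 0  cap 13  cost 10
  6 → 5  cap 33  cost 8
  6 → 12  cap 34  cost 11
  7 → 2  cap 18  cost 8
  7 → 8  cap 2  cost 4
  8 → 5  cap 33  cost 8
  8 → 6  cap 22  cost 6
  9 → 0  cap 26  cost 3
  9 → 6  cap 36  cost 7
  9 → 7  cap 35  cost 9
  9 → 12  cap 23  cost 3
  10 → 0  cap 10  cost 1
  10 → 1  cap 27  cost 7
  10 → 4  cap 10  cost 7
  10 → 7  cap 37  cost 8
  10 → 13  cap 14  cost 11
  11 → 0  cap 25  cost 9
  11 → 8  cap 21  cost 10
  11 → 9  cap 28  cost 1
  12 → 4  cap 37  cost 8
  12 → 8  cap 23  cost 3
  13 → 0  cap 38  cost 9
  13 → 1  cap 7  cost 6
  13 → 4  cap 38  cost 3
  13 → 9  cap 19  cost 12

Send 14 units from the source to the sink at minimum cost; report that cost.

shortest-cost path #1: 3→0→12→4 push 11 @ unit cost 11 (adds 121)
shortest-cost path #2: 3→5→10→4 push 3 @ unit cost 21 (adds 63)
total cost = 184

Minimum cost for 14 units: 184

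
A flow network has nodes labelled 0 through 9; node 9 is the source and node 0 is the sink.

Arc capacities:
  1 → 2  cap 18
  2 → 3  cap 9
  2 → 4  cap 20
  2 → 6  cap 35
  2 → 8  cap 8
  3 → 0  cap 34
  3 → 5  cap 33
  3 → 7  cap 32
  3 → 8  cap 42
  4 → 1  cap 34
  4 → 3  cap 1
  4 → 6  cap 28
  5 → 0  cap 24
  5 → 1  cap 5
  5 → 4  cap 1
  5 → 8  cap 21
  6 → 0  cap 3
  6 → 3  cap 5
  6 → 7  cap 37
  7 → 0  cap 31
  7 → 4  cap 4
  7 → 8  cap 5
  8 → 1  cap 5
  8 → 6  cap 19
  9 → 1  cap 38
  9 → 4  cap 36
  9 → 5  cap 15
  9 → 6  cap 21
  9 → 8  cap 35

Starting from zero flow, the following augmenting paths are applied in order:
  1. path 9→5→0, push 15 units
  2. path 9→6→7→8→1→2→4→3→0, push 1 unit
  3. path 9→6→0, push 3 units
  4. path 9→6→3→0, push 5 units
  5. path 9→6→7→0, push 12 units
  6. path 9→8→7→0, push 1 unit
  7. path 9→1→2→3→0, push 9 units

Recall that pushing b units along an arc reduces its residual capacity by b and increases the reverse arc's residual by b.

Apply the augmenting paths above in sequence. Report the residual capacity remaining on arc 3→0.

after path 1 (9→5→0, push 15): res(3,0)=34
after path 2 (9→6→7→8→1→2→4→3→0, push 1): res(3,0)=33
after path 3 (9→6→0, push 3): res(3,0)=33
after path 4 (9→6→3→0, push 5): res(3,0)=28
after path 5 (9→6→7→0, push 12): res(3,0)=28
after path 6 (9→8→7→0, push 1): res(3,0)=28
after path 7 (9→1→2→3→0, push 9): res(3,0)=19

Residual capacity of (3,0): 19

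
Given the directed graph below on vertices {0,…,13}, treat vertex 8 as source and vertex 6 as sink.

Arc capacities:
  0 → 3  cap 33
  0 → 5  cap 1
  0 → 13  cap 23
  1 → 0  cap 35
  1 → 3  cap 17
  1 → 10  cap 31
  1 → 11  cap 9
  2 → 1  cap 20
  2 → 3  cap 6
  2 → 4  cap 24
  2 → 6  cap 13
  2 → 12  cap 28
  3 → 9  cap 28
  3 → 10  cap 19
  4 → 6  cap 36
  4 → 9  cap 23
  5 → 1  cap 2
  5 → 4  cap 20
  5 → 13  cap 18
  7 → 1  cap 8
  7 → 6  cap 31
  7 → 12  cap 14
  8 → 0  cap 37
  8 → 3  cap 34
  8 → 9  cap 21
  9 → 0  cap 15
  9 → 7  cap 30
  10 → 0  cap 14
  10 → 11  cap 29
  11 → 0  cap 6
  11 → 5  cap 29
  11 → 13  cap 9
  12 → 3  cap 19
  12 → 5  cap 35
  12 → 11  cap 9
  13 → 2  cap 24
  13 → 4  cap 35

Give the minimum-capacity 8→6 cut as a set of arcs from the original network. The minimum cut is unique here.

augment #1: 8→9→7→6 push 21
augment #2: 8→0→5→4→6 push 1
augment #3: 8→0→13→2→6 push 13
augment #4: 8→0→13→4→6 push 10
augment #5: 8→3→9→7→6 push 9
augment #6: 8→3→10→11→5→4→6 push 19
max flow = 73; residual-reachable set from 8 gives S-side
cut edges (S→T): {(0,5), (0,13), (3,10), (9,7)} total cap 73

Min-cut arcs: {(0,5), (0,13), (3,10), (9,7)} (total capacity 73)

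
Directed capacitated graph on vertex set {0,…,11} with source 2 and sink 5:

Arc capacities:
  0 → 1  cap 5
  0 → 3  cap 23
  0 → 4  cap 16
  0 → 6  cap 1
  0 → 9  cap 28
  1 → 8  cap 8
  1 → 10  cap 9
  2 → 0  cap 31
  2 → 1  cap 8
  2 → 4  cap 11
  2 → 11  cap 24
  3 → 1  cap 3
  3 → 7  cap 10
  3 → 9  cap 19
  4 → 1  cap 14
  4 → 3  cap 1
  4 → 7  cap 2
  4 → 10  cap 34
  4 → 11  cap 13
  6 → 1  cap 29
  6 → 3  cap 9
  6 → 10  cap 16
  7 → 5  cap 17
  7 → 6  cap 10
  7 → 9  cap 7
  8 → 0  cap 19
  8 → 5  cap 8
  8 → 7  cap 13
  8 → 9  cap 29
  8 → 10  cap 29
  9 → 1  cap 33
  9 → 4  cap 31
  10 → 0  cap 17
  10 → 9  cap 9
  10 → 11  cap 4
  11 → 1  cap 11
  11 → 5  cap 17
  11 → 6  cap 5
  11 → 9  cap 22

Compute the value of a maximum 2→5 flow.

augment #1: 2→11→5 bottleneck 17, total now 17
augment #2: 2→1→8→5 bottleneck 8, total now 25
augment #3: 2→4→7→5 bottleneck 2, total now 27
augment #4: 2→0→3→7→5 bottleneck 10, total now 37

Maximum flow value: 37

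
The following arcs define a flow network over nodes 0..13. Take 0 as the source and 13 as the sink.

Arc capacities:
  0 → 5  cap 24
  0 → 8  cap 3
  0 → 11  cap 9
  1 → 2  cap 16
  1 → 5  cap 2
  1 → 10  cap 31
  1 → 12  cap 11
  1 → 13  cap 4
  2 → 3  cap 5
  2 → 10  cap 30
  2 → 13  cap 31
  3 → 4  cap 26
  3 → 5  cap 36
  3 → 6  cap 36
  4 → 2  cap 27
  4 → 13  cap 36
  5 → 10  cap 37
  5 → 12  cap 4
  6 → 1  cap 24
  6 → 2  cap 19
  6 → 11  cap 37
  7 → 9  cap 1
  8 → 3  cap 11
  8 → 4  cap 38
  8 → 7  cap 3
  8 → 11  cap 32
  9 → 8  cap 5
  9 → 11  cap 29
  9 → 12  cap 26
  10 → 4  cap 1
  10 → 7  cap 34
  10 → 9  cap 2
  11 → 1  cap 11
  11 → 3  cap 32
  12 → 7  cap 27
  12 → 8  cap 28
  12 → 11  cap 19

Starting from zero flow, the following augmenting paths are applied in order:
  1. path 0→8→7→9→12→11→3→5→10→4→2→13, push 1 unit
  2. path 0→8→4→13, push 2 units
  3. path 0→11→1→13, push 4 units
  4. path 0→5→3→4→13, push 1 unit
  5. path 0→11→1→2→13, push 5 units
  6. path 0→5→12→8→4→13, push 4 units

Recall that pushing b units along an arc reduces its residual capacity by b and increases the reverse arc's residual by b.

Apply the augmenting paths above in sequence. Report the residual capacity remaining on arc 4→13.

after path 1 (0→8→7→9→12→11→3→5→10→4→2→13, push 1): res(4,13)=36
after path 2 (0→8→4→13, push 2): res(4,13)=34
after path 3 (0→11→1→13, push 4): res(4,13)=34
after path 4 (0→5→3→4→13, push 1): res(4,13)=33
after path 5 (0→11→1→2→13, push 5): res(4,13)=33
after path 6 (0→5→12→8→4→13, push 4): res(4,13)=29

Residual capacity of (4,13): 29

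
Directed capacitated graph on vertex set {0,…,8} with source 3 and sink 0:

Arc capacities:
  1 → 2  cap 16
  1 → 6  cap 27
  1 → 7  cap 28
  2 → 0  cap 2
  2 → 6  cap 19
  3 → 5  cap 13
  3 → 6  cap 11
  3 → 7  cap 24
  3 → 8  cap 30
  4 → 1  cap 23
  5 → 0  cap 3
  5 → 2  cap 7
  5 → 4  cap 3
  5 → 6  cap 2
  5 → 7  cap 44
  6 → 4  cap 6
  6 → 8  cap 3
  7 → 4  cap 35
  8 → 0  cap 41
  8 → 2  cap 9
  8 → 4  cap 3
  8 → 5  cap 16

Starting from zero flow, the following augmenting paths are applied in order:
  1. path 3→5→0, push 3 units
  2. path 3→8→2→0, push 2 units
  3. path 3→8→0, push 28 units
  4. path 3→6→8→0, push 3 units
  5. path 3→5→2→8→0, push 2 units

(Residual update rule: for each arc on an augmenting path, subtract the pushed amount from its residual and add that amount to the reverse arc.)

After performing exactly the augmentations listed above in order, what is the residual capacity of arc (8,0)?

Residual capacity of (8,0): 8

after path 1 (3→5→0, push 3): res(8,0)=41
after path 2 (3→8→2→0, push 2): res(8,0)=41
after path 3 (3→8→0, push 28): res(8,0)=13
after path 4 (3→6→8→0, push 3): res(8,0)=10
after path 5 (3→5→2→8→0, push 2): res(8,0)=8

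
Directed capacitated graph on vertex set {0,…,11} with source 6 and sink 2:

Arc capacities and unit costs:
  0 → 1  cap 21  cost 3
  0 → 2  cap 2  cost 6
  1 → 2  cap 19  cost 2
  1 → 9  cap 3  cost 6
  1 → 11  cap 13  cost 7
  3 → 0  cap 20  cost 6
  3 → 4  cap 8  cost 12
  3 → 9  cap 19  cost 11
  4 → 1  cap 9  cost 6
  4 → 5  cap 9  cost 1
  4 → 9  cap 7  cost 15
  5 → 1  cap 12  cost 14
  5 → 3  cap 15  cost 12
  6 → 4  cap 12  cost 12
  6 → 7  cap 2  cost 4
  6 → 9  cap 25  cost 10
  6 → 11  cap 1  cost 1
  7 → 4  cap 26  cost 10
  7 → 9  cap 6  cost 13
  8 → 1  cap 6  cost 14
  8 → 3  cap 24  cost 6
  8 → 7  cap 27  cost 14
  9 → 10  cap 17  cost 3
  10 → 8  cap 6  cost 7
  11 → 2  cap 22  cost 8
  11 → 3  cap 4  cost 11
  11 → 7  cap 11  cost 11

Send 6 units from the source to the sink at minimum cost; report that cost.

shortest-cost path #1: 6→11→2 push 1 @ unit cost 9 (adds 9)
shortest-cost path #2: 6→4→1→2 push 5 @ unit cost 20 (adds 100)
total cost = 109

Minimum cost for 6 units: 109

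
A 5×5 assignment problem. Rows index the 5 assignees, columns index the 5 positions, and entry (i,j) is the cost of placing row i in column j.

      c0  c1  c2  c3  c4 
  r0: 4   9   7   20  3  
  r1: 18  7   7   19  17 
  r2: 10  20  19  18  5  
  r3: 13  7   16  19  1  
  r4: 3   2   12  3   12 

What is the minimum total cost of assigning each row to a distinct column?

Minimum assignment cost: 26

optimal assignment: row0→col0 (cost 4), row1→col2 (cost 7), row2→col4 (cost 5), row3→col1 (cost 7), row4→col3 (cost 3)
total = 4 + 7 + 5 + 7 + 3 = 26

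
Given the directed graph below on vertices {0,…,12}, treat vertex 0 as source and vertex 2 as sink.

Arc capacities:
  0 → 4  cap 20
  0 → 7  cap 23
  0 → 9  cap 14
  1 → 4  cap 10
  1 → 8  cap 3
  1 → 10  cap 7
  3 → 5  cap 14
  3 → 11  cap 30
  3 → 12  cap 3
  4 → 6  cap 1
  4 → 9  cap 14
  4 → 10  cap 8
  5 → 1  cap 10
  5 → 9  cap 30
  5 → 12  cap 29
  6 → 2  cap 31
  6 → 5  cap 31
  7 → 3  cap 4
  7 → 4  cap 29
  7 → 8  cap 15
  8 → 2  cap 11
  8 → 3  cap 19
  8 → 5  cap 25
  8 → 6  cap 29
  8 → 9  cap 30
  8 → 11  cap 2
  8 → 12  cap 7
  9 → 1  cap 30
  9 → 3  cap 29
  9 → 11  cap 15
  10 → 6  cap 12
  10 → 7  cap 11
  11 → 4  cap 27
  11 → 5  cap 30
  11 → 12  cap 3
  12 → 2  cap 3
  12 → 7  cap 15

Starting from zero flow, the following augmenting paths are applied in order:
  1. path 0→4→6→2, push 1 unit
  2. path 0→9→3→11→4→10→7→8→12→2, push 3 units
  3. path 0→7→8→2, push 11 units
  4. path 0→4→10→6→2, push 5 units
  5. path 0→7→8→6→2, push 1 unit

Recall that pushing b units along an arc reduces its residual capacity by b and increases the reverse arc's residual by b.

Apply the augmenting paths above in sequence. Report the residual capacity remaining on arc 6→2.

after path 1 (0→4→6→2, push 1): res(6,2)=30
after path 2 (0→9→3→11→4→10→7→8→12→2, push 3): res(6,2)=30
after path 3 (0→7→8→2, push 11): res(6,2)=30
after path 4 (0→4→10→6→2, push 5): res(6,2)=25
after path 5 (0→7→8→6→2, push 1): res(6,2)=24

Residual capacity of (6,2): 24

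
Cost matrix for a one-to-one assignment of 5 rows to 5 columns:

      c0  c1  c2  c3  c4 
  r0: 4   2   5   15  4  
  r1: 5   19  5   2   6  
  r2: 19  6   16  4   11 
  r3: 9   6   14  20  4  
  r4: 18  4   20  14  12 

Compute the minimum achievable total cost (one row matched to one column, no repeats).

optimal assignment: row0→col0 (cost 4), row1→col2 (cost 5), row2→col3 (cost 4), row3→col4 (cost 4), row4→col1 (cost 4)
total = 4 + 5 + 4 + 4 + 4 = 21

Minimum assignment cost: 21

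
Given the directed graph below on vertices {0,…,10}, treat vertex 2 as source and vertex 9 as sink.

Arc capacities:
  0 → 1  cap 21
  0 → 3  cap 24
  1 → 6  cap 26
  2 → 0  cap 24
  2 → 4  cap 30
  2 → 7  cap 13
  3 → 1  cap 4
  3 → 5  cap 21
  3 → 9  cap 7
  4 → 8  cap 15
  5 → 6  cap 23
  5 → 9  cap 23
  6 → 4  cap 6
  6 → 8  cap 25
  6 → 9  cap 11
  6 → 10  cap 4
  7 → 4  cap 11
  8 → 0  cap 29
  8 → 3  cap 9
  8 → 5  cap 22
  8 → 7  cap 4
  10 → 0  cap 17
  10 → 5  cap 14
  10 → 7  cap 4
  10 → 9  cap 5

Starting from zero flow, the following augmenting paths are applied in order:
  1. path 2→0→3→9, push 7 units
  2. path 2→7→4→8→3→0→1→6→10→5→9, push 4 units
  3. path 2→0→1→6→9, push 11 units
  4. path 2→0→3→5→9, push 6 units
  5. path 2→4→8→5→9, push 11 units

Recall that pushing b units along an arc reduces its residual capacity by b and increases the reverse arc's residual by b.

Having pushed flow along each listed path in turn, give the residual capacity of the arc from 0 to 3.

after path 1 (2→0→3→9, push 7): res(0,3)=17
after path 2 (2→7→4→8→3→0→1→6→10→5→9, push 4): res(0,3)=21
after path 3 (2→0→1→6→9, push 11): res(0,3)=21
after path 4 (2→0→3→5→9, push 6): res(0,3)=15
after path 5 (2→4→8→5→9, push 11): res(0,3)=15

Residual capacity of (0,3): 15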